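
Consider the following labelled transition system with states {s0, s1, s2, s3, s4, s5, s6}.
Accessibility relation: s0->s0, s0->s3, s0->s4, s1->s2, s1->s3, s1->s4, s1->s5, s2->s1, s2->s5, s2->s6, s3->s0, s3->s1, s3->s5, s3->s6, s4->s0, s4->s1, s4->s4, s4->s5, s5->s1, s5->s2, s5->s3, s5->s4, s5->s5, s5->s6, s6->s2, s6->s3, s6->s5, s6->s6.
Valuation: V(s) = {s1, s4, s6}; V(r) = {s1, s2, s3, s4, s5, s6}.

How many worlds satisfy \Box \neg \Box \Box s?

Recall that \Box ψ holds at a world iff ψ holds at every accessible world, and \Diamond ψ holds iff ψ holds at some accessible world.
Let φ = \Box \neg \Box \Box s. Evaluate φ at each world:
  s0 (successors {s0, s3, s4}): φ is true.
  s1 (successors {s2, s3, s4, s5}): φ is true.
  s2 (successors {s1, s5, s6}): φ is true.
  s3 (successors {s0, s1, s5, s6}): φ is true.
  s4 (successors {s0, s1, s4, s5}): φ is true.
  s5 (successors {s1, s2, s3, s4, s5, s6}): φ is true.
  s6 (successors {s2, s3, s5, s6}): φ is true.
For instance, at s1:
  At s1: \Box \neg \Box \Box s requires \neg \Box \Box s at every successor {s2, s3, s4, s5}.
    At s2: \neg \Box \Box s is true.
    At s3: \neg \Box \Box s is true.
    At s4: \neg \Box \Box s is true.
    At s5: \neg \Box \Box s is true.
  So \Box \neg \Box \Box s is true at s1.
Satisfying worlds: {s0, s1, s2, s3, s4, s5, s6}

7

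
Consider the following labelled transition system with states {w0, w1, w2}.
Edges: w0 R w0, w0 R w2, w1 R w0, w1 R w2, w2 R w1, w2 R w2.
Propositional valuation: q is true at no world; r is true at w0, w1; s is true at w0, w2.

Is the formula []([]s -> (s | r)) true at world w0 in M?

Yes

At w0: []([]s -> (s | r)) requires []s -> (s | r) at every successor {w0, w2}.
    At w0: []s is true, s | r is true, so []s -> (s | r) is true.
      At w0: []s requires s at every successor {w0, w2}.
        At w0: s is true.
        At w2: s is true.
      So []s is true at w0.
    At w2: []s is false, s | r is true, so []s -> (s | r) is true.
      At w2: []s requires s at every successor {w1, w2}.
        s fails at w1, so []s is false at w2.
So []([]s -> (s | r)) is true at w0.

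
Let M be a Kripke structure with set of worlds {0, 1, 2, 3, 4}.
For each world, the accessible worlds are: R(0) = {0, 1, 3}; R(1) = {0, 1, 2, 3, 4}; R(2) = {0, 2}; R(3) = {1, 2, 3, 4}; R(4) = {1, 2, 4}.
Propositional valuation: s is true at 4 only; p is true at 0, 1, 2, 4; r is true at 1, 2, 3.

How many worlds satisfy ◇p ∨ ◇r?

5

Let φ = ◇p ∨ ◇r. Evaluate φ at each world:
  0 (successors {0, 1, 3}): φ is true.
  1 (successors {0, 1, 2, 3, 4}): φ is true.
  2 (successors {0, 2}): φ is true.
  3 (successors {1, 2, 3, 4}): φ is true.
  4 (successors {1, 2, 4}): φ is true.
For instance, at 2:
  At 2: ◇p is true, ◇r is true, so ◇p ∨ ◇r is true.
    At 2: ◇p requires p at some successor in {0, 2}.
      p holds at 0, so ◇p is true at 2.
    At 2: ◇r requires r at some successor in {0, 2}.
      r holds at 2, so ◇r is true at 2.
Satisfying worlds: {0, 1, 2, 3, 4}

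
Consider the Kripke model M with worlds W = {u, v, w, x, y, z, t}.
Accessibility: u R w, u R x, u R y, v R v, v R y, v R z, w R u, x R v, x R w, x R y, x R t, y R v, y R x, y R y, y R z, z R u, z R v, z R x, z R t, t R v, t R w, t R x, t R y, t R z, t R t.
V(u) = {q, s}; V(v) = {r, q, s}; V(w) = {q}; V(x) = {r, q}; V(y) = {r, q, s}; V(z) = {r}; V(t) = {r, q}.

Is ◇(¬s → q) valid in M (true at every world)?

Yes

Let φ = ◇(¬s → q). Evaluate φ at each world:
  u (successors {w, x, y}): φ is true.
  v (successors {v, y, z}): φ is true.
  w (successors {u}): φ is true.
  x (successors {v, w, y, t}): φ is true.
  y (successors {v, x, y, z}): φ is true.
  z (successors {u, v, x, t}): φ is true.
  t (successors {v, w, x, y, z, t}): φ is true.
For instance, at v:
  At v: ◇(¬s → q) requires ¬s → q at some successor in {v, y, z}.
    ¬s → q holds at v, so ◇(¬s → q) is true at v.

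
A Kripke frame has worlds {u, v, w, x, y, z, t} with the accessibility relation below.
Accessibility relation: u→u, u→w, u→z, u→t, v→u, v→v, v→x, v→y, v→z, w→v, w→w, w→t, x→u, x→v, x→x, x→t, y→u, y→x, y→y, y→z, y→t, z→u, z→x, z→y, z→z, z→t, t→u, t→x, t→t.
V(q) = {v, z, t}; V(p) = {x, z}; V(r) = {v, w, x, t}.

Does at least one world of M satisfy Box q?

Let φ = Box q. Evaluate φ at each world:
  u (successors {u, w, z, t}): φ is false.
  v (successors {u, v, x, y, z}): φ is false.
  w (successors {v, w, t}): φ is false.
  x (successors {u, v, x, t}): φ is false.
  y (successors {u, x, y, z, t}): φ is false.
  z (successors {u, x, y, z, t}): φ is false.
  t (successors {u, x, t}): φ is false.
For instance, at w:
  At w: Box q requires q at every successor {v, w, t}.
    q fails at w, so Box q is false at w.

No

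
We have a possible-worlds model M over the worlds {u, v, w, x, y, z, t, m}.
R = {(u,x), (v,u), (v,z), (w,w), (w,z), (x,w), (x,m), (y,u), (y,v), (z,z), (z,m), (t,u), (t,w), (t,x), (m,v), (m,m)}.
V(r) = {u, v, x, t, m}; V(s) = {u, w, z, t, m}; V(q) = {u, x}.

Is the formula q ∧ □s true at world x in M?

At x: q is true, □s is true, so q ∧ □s is true.
  At x: □s requires s at every successor {w, m}.
    At w: s is true.
    At m: s is true.
  So □s is true at x.

Yes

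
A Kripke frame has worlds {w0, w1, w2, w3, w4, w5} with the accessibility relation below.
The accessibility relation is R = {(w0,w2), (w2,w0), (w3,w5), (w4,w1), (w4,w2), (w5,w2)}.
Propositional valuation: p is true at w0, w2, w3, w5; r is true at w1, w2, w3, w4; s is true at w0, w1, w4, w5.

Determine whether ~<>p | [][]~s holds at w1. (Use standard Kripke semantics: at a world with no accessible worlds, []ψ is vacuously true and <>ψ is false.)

Yes

At w1: ~<>p is true, [][]~s is true, so ~<>p | [][]~s is true.
  At w1: <>p is false, so ~<>p is true.
    At w1: no accessible worlds, so <>p is false.
  At w1: no accessible worlds, so [][]~s holds vacuously.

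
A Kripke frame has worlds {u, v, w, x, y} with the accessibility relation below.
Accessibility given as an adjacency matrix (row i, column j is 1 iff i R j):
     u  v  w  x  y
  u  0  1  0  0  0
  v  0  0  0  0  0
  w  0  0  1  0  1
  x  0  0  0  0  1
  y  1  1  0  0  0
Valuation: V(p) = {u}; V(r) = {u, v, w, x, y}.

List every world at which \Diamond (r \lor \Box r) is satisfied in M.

Let φ = \Diamond (r \lor \Box r). Evaluate φ at each world:
  u (successors {v}): φ is true.
  v (successors ∅): φ is false.
  w (successors {w, y}): φ is true.
  x (successors {y}): φ is true.
  y (successors {u, v}): φ is true.
For instance, at u:
  At u: \Diamond (r \lor \Box r) requires r \lor \Box r at some successor in {v}.
    r \lor \Box r holds at v, so \Diamond (r \lor \Box r) is true at u.
      At v: r is true, \Box r is true, so r \lor \Box r is true.
Satisfying worlds: {u, w, x, y}

u, w, x, y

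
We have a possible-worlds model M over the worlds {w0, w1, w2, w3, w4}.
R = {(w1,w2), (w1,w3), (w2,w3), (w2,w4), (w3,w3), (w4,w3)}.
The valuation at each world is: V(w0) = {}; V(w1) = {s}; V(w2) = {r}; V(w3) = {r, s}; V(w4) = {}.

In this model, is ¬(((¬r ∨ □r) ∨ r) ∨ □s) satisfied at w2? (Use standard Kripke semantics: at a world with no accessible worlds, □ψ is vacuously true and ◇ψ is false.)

No

At w2: ((¬r ∨ □r) ∨ r) ∨ □s is true, so ¬(((¬r ∨ □r) ∨ r) ∨ □s) is false.
  At w2: (¬r ∨ □r) ∨ r is true, □s is false, so ((¬r ∨ □r) ∨ r) ∨ □s is true.
    At w2: ¬r ∨ □r is false, r is true, so (¬r ∨ □r) ∨ r is true.
      At w2: ¬r is false, □r is false, so ¬r ∨ □r is false.
    At w2: □s requires s at every successor {w3, w4}.
      s fails at w4, so □s is false at w2.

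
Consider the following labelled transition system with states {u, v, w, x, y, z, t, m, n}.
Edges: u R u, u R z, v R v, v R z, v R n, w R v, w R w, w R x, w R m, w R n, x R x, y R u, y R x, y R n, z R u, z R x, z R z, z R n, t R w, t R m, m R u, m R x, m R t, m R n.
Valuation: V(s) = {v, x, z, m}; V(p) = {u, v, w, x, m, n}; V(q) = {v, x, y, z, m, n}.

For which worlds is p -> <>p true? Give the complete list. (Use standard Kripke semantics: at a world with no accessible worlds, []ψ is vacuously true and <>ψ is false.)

Let φ = p -> <>p. Evaluate φ at each world:
  u (successors {u, z}): φ is true.
  v (successors {v, z, n}): φ is true.
  w (successors {v, w, x, m, n}): φ is true.
  x (successors {x}): φ is true.
  y (successors {u, x, n}): φ is true.
  z (successors {u, x, z, n}): φ is true.
  t (successors {w, m}): φ is true.
  m (successors {u, x, t, n}): φ is true.
  n (successors ∅): φ is false.
For instance, at y:
  At y: p is false, <>p is true, so p -> <>p is true.
    At y: <>p requires p at some successor in {u, x, n}.
      p holds at u, so <>p is true at y.
Satisfying worlds: {u, v, w, x, y, z, t, m}

u, v, w, x, y, z, t, m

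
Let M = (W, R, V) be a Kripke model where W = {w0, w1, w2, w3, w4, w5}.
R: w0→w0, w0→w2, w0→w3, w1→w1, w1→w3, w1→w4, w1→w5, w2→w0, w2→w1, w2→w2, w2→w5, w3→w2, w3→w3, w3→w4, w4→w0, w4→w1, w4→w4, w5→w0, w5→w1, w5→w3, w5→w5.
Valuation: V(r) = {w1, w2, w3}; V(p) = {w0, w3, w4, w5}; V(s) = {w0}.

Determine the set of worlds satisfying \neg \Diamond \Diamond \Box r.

w0, w1, w2, w3, w4, w5

Let φ = \neg \Diamond \Diamond \Box r. Evaluate φ at each world:
  w0 (successors {w0, w2, w3}): φ is true.
  w1 (successors {w1, w3, w4, w5}): φ is true.
  w2 (successors {w0, w1, w2, w5}): φ is true.
  w3 (successors {w2, w3, w4}): φ is true.
  w4 (successors {w0, w1, w4}): φ is true.
  w5 (successors {w0, w1, w3, w5}): φ is true.
For instance, at w0:
  At w0: \Diamond \Diamond \Box r is false, so \neg \Diamond \Diamond \Box r is true.
    At w0: \Diamond \Diamond \Box r requires \Diamond \Box r at some successor in {w0, w2, w3}.
      At w0: \Diamond \Box r is false.
      At w2: \Diamond \Box r is false.
      At w3: \Diamond \Box r is false.
    So \Diamond \Diamond \Box r is false at w0.
Satisfying worlds: {w0, w1, w2, w3, w4, w5}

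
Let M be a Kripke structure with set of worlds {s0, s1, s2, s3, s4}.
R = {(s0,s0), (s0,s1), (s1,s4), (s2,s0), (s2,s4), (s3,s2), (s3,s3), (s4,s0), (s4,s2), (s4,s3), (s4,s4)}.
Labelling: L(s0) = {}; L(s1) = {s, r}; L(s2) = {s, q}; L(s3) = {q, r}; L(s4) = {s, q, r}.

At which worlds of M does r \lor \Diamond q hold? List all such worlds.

Let φ = r \lor \Diamond q. Evaluate φ at each world:
  s0 (successors {s0, s1}): φ is false.
  s1 (successors {s4}): φ is true.
  s2 (successors {s0, s4}): φ is true.
  s3 (successors {s2, s3}): φ is true.
  s4 (successors {s0, s2, s3, s4}): φ is true.
For instance, at s2:
  At s2: r is false, \Diamond q is true, so r \lor \Diamond q is true.
    At s2: \Diamond q requires q at some successor in {s0, s4}.
      q holds at s4, so \Diamond q is true at s2.
Satisfying worlds: {s1, s2, s3, s4}

s1, s2, s3, s4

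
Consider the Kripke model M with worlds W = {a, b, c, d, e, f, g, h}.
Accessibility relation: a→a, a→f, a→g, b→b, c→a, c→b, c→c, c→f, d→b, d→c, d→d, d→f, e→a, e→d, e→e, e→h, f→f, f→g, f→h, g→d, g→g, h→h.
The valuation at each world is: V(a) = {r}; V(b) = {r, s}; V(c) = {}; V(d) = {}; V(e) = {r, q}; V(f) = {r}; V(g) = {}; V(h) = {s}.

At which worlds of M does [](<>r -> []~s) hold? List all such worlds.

h

Recall that []ψ holds at a world iff ψ holds at every accessible world, and <>ψ holds iff ψ holds at some accessible world.
Let φ = [](<>r -> []~s). Evaluate φ at each world:
  a (successors {a, f, g}): φ is false.
  b (successors {b}): φ is false.
  c (successors {a, b, c, f}): φ is false.
  d (successors {b, c, d, f}): φ is false.
  e (successors {a, d, e, h}): φ is false.
  f (successors {f, g, h}): φ is false.
  g (successors {d, g}): φ is false.
  h (successors {h}): φ is true.
For instance, at h:
  At h: [](<>r -> []~s) requires <>r -> []~s at every successor {h}.
      At h: <>r is false, []~s is false, so <>r -> []~s is true.
  So [](<>r -> []~s) is true at h.
Satisfying worlds: {h}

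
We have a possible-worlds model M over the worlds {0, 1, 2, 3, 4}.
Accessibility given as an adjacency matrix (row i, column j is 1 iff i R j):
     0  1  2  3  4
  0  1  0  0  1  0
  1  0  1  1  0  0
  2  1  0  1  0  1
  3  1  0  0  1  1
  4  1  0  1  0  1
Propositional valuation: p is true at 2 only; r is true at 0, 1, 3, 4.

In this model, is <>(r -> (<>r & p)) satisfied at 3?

Recall that <>ψ holds at a world iff ψ holds at some accessible world.
At 3: <>(r -> (<>r & p)) requires r -> (<>r & p) at some successor in {0, 3, 4}.
  At 0: r -> (<>r & p) is false.
  At 3: r -> (<>r & p) is false.
  At 4: r -> (<>r & p) is false.
So <>(r -> (<>r & p)) is false at 3.

No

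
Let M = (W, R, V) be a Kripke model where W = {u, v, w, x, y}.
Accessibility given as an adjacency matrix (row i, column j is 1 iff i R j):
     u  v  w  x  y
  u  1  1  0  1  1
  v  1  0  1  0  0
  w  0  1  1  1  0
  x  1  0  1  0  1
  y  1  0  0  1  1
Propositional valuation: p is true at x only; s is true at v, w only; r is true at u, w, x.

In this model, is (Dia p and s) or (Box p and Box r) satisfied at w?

Yes

At w: Dia p and s is true, Box p and Box r is false, so (Dia p and s) or (Box p and Box r) is true.
  At w: Dia p is true, s is true, so Dia p and s is true.
    At w: Dia p requires p at some successor in {v, w, x}.
      p holds at x, so Dia p is true at w.
  At w: Box p is false, Box r is false, so Box p and Box r is false.
    At w: Box p requires p at every successor {v, w, x}.
      p fails at v, so Box p is false at w.
    At w: Box r requires r at every successor {v, w, x}.
      r fails at v, so Box r is false at w.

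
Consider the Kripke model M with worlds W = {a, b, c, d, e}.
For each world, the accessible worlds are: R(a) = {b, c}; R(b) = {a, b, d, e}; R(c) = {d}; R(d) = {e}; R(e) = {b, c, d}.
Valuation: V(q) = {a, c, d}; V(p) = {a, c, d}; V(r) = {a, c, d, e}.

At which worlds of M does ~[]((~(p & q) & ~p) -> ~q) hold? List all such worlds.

none

Let φ = ~[]((~(p & q) & ~p) -> ~q). Evaluate φ at each world:
  a (successors {b, c}): φ is false.
  b (successors {a, b, d, e}): φ is false.
  c (successors {d}): φ is false.
  d (successors {e}): φ is false.
  e (successors {b, c, d}): φ is false.
For instance, at d:
  At d: []((~(p & q) & ~p) -> ~q) is true, so ~[]((~(p & q) & ~p) -> ~q) is false.
    At d: []((~(p & q) & ~p) -> ~q) requires (~(p & q) & ~p) -> ~q at every successor {e}.
      At e: (~(p & q) & ~p) -> ~q is true.
    So []((~(p & q) & ~p) -> ~q) is true at d.
Satisfying worlds: none.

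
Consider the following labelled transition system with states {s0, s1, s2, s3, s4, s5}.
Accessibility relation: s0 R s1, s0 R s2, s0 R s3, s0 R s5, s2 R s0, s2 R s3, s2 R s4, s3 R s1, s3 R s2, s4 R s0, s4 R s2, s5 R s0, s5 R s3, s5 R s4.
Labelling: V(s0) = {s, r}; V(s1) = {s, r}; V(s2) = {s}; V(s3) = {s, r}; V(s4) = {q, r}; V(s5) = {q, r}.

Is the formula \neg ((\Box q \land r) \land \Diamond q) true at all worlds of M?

Let φ = \neg ((\Box q \land r) \land \Diamond q). Evaluate φ at each world:
  s0 (successors {s1, s2, s3, s5}): φ is true.
  s1 (successors ∅): φ is true.
  s2 (successors {s0, s3, s4}): φ is true.
  s3 (successors {s1, s2}): φ is true.
  s4 (successors {s0, s2}): φ is true.
  s5 (successors {s0, s3, s4}): φ is true.
For instance, at s2:
  At s2: (\Box q \land r) \land \Diamond q is false, so \neg ((\Box q \land r) \land \Diamond q) is true.
    At s2: \Box q \land r is false, \Diamond q is true, so (\Box q \land r) \land \Diamond q is false.
      At s2: \Box q is false, r is false, so \Box q \land r is false.
      At s2: \Diamond q requires q at some successor in {s0, s3, s4}.
        q holds at s4, so \Diamond q is true at s2.

Yes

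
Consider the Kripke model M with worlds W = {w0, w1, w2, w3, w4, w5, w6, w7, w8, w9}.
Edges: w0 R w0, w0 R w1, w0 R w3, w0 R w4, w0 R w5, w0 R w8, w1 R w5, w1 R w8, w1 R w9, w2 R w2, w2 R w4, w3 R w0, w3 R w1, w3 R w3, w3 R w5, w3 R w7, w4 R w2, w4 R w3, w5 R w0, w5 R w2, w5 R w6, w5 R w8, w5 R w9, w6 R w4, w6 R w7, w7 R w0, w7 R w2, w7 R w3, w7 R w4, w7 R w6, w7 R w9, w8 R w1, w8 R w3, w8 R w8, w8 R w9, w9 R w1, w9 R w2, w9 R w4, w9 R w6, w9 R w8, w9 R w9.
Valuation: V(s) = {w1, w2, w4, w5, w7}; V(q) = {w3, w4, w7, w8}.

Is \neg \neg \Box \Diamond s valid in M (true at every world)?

Yes

Recall that \Box ψ holds at a world iff ψ holds at every accessible world, and \Diamond ψ holds iff ψ holds at some accessible world.
Let φ = \neg \neg \Box \Diamond s. Evaluate φ at each world:
  w0 (successors {w0, w1, w3, w4, w5, w8}): φ is true.
  w1 (successors {w5, w8, w9}): φ is true.
  w2 (successors {w2, w4}): φ is true.
  w3 (successors {w0, w1, w3, w5, w7}): φ is true.
  w4 (successors {w2, w3}): φ is true.
  w5 (successors {w0, w2, w6, w8, w9}): φ is true.
  w6 (successors {w4, w7}): φ is true.
  w7 (successors {w0, w2, w3, w4, w6, w9}): φ is true.
  w8 (successors {w1, w3, w8, w9}): φ is true.
  w9 (successors {w1, w2, w4, w6, w8, w9}): φ is true.
For instance, at w3:
  At w3: \neg \Box \Diamond s is false, so \neg \neg \Box \Diamond s is true.
    At w3: \Box \Diamond s is true, so \neg \Box \Diamond s is false.
      At w3: \Box \Diamond s requires \Diamond s at every successor {w0, w1, w3, w5, w7}.
        At w0: \Diamond s is true.
        At w1: \Diamond s is true.
        At w3: \Diamond s is true.
        At w5: \Diamond s is true.
        At w7: \Diamond s is true.
      So \Box \Diamond s is true at w3.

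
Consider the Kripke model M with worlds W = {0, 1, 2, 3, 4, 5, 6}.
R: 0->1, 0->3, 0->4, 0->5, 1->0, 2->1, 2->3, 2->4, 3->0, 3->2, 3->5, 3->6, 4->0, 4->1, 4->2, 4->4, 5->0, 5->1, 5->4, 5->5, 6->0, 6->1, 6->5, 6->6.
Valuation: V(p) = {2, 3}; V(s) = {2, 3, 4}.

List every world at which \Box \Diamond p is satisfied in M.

1

Let φ = \Box \Diamond p. Evaluate φ at each world:
  0 (successors {1, 3, 4, 5}): φ is false.
  1 (successors {0}): φ is true.
  2 (successors {1, 3, 4}): φ is false.
  3 (successors {0, 2, 5, 6}): φ is false.
  4 (successors {0, 1, 2, 4}): φ is false.
  5 (successors {0, 1, 4, 5}): φ is false.
  6 (successors {0, 1, 5, 6}): φ is false.
For instance, at 5:
  At 5: \Box \Diamond p requires \Diamond p at every successor {0, 1, 4, 5}.
    \Diamond p fails at 1, so \Box \Diamond p is false at 5.
      At 1: \Diamond p requires p at some successor in {0}.
        At 0: p is false.
      So \Diamond p is false at 1.
Satisfying worlds: {1}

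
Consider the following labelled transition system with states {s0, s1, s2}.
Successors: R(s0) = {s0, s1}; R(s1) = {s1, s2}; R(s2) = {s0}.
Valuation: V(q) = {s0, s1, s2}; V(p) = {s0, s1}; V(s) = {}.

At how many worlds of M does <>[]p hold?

3

Recall that []ψ holds at a world iff ψ holds at every accessible world, and <>ψ holds iff ψ holds at some accessible world.
Let φ = <>[]p. Evaluate φ at each world:
  s0 (successors {s0, s1}): φ is true.
  s1 (successors {s1, s2}): φ is true.
  s2 (successors {s0}): φ is true.
For instance, at s0:
  At s0: <>[]p requires []p at some successor in {s0, s1}.
    []p holds at s0, so <>[]p is true at s0.
      At s0: []p requires p at every successor {s0, s1}.
        At s0: p is true.
        At s1: p is true.
      So []p is true at s0.
Satisfying worlds: {s0, s1, s2}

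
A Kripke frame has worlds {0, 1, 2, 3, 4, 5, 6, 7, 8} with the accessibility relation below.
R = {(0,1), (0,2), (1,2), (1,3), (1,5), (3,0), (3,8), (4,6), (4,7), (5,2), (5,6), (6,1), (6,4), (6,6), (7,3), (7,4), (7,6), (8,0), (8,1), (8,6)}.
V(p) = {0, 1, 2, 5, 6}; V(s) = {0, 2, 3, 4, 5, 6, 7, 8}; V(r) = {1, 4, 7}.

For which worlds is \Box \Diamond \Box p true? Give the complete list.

2, 3

Recall that \Box ψ holds at a world iff ψ holds at every accessible world, and \Diamond ψ holds iff ψ holds at some accessible world.
Let φ = \Box \Diamond \Box p. Evaluate φ at each world:
  0 (successors {1, 2}): φ is false.
  1 (successors {2, 3, 5}): φ is false.
  2 (successors ∅): φ is true.
  3 (successors {0, 8}): φ is true.
  4 (successors {6, 7}): φ is false.
  5 (successors {2, 6}): φ is false.
  6 (successors {1, 4, 6}): φ is false.
  7 (successors {3, 4, 6}): φ is false.
  8 (successors {0, 1, 6}): φ is false.
For instance, at 3:
  At 3: \Box \Diamond \Box p requires \Diamond \Box p at every successor {0, 8}.
      At 0: \Diamond \Box p requires \Box p at some successor in {1, 2}.
        \Box p holds at 2, so \Diamond \Box p is true at 0.
      At 8: \Diamond \Box p requires \Box p at some successor in {0, 1, 6}.
        \Box p holds at 0, so \Diamond \Box p is true at 8.
  So \Box \Diamond \Box p is true at 3.
Satisfying worlds: {2, 3}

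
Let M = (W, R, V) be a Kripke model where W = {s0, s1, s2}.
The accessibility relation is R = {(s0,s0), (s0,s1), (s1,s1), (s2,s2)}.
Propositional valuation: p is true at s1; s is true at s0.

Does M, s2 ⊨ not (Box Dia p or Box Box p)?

Recall that Box ψ holds at a world iff ψ holds at every accessible world, and Dia ψ holds iff ψ holds at some accessible world.
At s2: Box Dia p or Box Box p is false, so not (Box Dia p or Box Box p) is true.
  At s2: Box Dia p is false, Box Box p is false, so Box Dia p or Box Box p is false.
    At s2: Box Dia p requires Dia p at every successor {s2}.
      Dia p fails at s2, so Box Dia p is false at s2.
    At s2: Box Box p requires Box p at every successor {s2}.
      Box p fails at s2, so Box Box p is false at s2.

Yes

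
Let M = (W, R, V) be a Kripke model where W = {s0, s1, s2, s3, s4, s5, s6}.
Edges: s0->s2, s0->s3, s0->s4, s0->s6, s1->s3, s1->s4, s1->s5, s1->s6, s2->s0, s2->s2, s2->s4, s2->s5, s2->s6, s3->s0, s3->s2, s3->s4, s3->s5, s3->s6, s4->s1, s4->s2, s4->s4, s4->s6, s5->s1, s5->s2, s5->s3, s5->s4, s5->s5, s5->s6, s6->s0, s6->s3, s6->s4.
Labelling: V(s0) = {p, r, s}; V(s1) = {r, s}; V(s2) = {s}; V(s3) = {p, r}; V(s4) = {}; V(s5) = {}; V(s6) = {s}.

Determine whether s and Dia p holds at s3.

No

Recall that Dia ψ holds at a world iff ψ holds at some accessible world.
At s3: s is false, Dia p is true, so s and Dia p is false.
  At s3: Dia p requires p at some successor in {s0, s2, s4, s5, s6}.
    p holds at s0, so Dia p is true at s3.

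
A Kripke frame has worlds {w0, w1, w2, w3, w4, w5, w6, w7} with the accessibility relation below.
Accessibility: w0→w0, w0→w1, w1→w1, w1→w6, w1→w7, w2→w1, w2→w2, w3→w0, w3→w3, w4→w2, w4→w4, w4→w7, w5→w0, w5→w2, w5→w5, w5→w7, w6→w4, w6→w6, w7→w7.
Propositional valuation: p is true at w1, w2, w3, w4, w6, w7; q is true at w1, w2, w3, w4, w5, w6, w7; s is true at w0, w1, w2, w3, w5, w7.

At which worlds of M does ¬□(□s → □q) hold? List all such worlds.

w0, w3, w5

Let φ = ¬□(□s → □q). Evaluate φ at each world:
  w0 (successors {w0, w1}): φ is true.
  w1 (successors {w1, w6, w7}): φ is false.
  w2 (successors {w1, w2}): φ is false.
  w3 (successors {w0, w3}): φ is true.
  w4 (successors {w2, w4, w7}): φ is false.
  w5 (successors {w0, w2, w5, w7}): φ is true.
  w6 (successors {w4, w6}): φ is false.
  w7 (successors {w7}): φ is false.
For instance, at w6:
  At w6: □(□s → □q) is true, so ¬□(□s → □q) is false.
    At w6: □(□s → □q) requires □s → □q at every successor {w4, w6}.
      At w4: □s → □q is true.
      At w6: □s → □q is true.
    So □(□s → □q) is true at w6.
Satisfying worlds: {w0, w3, w5}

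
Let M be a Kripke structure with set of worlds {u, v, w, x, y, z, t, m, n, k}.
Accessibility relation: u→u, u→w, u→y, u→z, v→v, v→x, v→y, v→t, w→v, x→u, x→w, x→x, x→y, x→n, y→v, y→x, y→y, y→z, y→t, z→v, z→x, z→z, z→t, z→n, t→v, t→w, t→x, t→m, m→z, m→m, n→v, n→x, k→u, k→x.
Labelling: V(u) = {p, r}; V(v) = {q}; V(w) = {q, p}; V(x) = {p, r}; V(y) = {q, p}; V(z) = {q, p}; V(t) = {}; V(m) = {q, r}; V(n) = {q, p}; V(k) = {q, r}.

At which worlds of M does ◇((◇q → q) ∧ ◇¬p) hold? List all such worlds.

u, v, w, x, y, z, t, m, n

Recall that ◇ψ holds at a world iff ψ holds at some accessible world.
Let φ = ◇((◇q → q) ∧ ◇¬p). Evaluate φ at each world:
  u (successors {u, w, y, z}): φ is true.
  v (successors {v, x, y, t}): φ is true.
  w (successors {v}): φ is true.
  x (successors {u, w, x, y, n}): φ is true.
  y (successors {v, x, y, z, t}): φ is true.
  z (successors {v, x, z, t, n}): φ is true.
  t (successors {v, w, x, m}): φ is true.
  m (successors {z, m}): φ is true.
  n (successors {v, x}): φ is true.
  k (successors {u, x}): φ is false.
For instance, at v:
  At v: ◇((◇q → q) ∧ ◇¬p) requires (◇q → q) ∧ ◇¬p at some successor in {v, x, y, t}.
    (◇q → q) ∧ ◇¬p holds at v, so ◇((◇q → q) ∧ ◇¬p) is true at v.
      At v: ◇q → q is true, ◇¬p is true, so (◇q → q) ∧ ◇¬p is true.
Satisfying worlds: {u, v, w, x, y, z, t, m, n}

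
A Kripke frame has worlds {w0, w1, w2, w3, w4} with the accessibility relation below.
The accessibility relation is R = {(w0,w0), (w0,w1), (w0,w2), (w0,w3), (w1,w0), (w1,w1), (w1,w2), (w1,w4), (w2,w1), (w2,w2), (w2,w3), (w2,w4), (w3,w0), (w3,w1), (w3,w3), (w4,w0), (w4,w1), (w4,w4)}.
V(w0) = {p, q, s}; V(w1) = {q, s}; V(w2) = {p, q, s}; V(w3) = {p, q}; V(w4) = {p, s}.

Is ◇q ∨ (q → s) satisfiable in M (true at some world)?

Yes

Let φ = ◇q ∨ (q → s). Evaluate φ at each world:
  w0 (successors {w0, w1, w2, w3}): φ is true.
  w1 (successors {w0, w1, w2, w4}): φ is true.
  w2 (successors {w1, w2, w3, w4}): φ is true.
  w3 (successors {w0, w1, w3}): φ is true.
  w4 (successors {w0, w1, w4}): φ is true.
Detail at w0 (witness):
  At w0: ◇q is true, q → s is true, so ◇q ∨ (q → s) is true.
    At w0: ◇q requires q at some successor in {w0, w1, w2, w3}.
      q holds at w0, so ◇q is true at w0.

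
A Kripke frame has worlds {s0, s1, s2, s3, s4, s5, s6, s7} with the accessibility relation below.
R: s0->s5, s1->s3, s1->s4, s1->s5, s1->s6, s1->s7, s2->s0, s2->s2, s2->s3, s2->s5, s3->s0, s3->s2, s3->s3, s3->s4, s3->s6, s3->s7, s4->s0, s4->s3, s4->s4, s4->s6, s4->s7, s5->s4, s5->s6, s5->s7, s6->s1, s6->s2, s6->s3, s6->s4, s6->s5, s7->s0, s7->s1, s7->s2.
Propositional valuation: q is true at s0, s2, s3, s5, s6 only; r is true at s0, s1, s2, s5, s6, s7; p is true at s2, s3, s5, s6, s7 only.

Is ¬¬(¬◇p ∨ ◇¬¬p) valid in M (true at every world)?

Let φ = ¬¬(¬◇p ∨ ◇¬¬p). Evaluate φ at each world:
  s0 (successors {s5}): φ is true.
  s1 (successors {s3, s4, s5, s6, s7}): φ is true.
  s2 (successors {s0, s2, s3, s5}): φ is true.
  s3 (successors {s0, s2, s3, s4, s6, s7}): φ is true.
  s4 (successors {s0, s3, s4, s6, s7}): φ is true.
  s5 (successors {s4, s6, s7}): φ is true.
  s6 (successors {s1, s2, s3, s4, s5}): φ is true.
  s7 (successors {s0, s1, s2}): φ is true.
For instance, at s2:
  At s2: ¬(¬◇p ∨ ◇¬¬p) is false, so ¬¬(¬◇p ∨ ◇¬¬p) is true.
    At s2: ¬◇p ∨ ◇¬¬p is true, so ¬(¬◇p ∨ ◇¬¬p) is false.
      At s2: ¬◇p is false, ◇¬¬p is true, so ¬◇p ∨ ◇¬¬p is true.

Yes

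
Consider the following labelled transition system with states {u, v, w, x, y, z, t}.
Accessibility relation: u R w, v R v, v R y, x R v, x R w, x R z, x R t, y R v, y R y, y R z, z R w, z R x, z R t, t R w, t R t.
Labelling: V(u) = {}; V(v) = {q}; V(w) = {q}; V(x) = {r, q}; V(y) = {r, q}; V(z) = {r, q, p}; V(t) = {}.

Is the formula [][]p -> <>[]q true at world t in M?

Yes

Recall that []ψ holds at a world iff ψ holds at every accessible world, and <>ψ holds iff ψ holds at some accessible world.
At t: [][]p is false, <>[]q is true, so [][]p -> <>[]q is true.
  At t: [][]p requires []p at every successor {w, t}.
    []p fails at t, so [][]p is false at t.
      At t: []p requires p at every successor {w, t}.
        p fails at w, so []p is false at t.
  At t: <>[]q requires []q at some successor in {w, t}.
    []q holds at w, so <>[]q is true at t.
      At w: no accessible worlds, so []q holds vacuously.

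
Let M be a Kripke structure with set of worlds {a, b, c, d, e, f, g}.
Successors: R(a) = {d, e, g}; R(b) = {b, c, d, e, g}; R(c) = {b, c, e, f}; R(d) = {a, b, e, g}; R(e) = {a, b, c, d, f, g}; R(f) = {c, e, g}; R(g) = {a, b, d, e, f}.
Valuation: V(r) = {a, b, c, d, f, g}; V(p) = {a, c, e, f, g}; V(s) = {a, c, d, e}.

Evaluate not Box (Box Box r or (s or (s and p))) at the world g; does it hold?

At g: Box (Box Box r or (s or (s and p))) is false, so not Box (Box Box r or (s or (s and p))) is true.
  At g: Box (Box Box r or (s or (s and p))) requires Box Box r or (s or (s and p)) at every successor {a, b, d, e, f}.
    Box Box r or (s or (s and p)) fails at b, so Box (Box Box r or (s or (s and p))) is false at g.
      At b: Box Box r is false, s or (s and p) is false, so Box Box r or (s or (s and p)) is false.

Yes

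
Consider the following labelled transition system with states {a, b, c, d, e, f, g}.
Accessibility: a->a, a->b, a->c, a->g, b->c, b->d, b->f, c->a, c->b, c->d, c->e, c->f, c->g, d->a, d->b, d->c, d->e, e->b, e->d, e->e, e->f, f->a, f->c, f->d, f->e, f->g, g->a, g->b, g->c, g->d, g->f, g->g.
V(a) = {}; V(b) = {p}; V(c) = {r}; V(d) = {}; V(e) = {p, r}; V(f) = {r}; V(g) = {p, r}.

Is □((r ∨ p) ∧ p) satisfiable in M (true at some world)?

No

Let φ = □((r ∨ p) ∧ p). Evaluate φ at each world:
  a (successors {a, b, c, g}): φ is false.
  b (successors {c, d, f}): φ is false.
  c (successors {a, b, d, e, f, g}): φ is false.
  d (successors {a, b, c, e}): φ is false.
  e (successors {b, d, e, f}): φ is false.
  f (successors {a, c, d, e, g}): φ is false.
  g (successors {a, b, c, d, f, g}): φ is false.
For instance, at f:
  At f: □((r ∨ p) ∧ p) requires (r ∨ p) ∧ p at every successor {a, c, d, e, g}.
    (r ∨ p) ∧ p fails at a, so □((r ∨ p) ∧ p) is false at f.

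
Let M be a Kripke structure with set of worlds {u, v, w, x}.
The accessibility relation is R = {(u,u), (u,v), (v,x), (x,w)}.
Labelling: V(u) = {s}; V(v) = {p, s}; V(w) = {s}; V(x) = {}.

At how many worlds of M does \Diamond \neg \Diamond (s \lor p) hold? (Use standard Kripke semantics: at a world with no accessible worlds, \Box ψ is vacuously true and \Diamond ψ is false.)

2

Recall that \Diamond ψ holds at a world iff ψ holds at some accessible world.
Let φ = \Diamond \neg \Diamond (s \lor p). Evaluate φ at each world:
  u (successors {u, v}): φ is true.
  v (successors {x}): φ is false.
  w (successors ∅): φ is false.
  x (successors {w}): φ is true.
For instance, at v:
  At v: \Diamond \neg \Diamond (s \lor p) requires \neg \Diamond (s \lor p) at some successor in {x}.
    At x: \neg \Diamond (s \lor p) is false.
  So \Diamond \neg \Diamond (s \lor p) is false at v.
Satisfying worlds: {u, x}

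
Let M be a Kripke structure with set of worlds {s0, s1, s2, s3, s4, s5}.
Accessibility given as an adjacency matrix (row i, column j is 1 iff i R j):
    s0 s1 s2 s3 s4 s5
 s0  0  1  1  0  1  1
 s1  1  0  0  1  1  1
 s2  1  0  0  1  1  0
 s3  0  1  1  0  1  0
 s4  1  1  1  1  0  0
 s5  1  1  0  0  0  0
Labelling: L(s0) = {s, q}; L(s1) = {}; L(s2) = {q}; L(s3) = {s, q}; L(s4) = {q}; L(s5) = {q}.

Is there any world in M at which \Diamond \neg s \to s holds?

Recall that \Diamond ψ holds at a world iff ψ holds at some accessible world.
Let φ = \Diamond \neg s \to s. Evaluate φ at each world:
  s0 (successors {s1, s2, s4, s5}): φ is true.
  s1 (successors {s0, s3, s4, s5}): φ is false.
  s2 (successors {s0, s3, s4}): φ is false.
  s3 (successors {s1, s2, s4}): φ is true.
  s4 (successors {s0, s1, s2, s3}): φ is false.
  s5 (successors {s0, s1}): φ is false.
Detail at s0 (witness):
  At s0: \Diamond \neg s is true, s is true, so \Diamond \neg s \to s is true.
    At s0: \Diamond \neg s requires \neg s at some successor in {s1, s2, s4, s5}.
      \neg s holds at s1, so \Diamond \neg s is true at s0.

Yes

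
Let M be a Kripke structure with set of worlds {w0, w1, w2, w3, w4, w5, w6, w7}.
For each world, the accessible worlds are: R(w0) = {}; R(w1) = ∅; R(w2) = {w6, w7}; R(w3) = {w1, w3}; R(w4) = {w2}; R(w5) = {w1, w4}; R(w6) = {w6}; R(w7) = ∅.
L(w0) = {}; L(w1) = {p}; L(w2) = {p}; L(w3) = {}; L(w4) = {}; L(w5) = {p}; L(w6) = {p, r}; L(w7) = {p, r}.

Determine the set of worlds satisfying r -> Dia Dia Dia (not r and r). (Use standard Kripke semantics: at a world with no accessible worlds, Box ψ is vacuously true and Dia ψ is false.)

w0, w1, w2, w3, w4, w5

Let φ = r -> Dia Dia Dia (not r and r). Evaluate φ at each world:
  w0 (successors ∅): φ is true.
  w1 (successors ∅): φ is true.
  w2 (successors {w6, w7}): φ is true.
  w3 (successors {w1, w3}): φ is true.
  w4 (successors {w2}): φ is true.
  w5 (successors {w1, w4}): φ is true.
  w6 (successors {w6}): φ is false.
  w7 (successors ∅): φ is false.
For instance, at w2:
  At w2: r is false, Dia Dia Dia (not r and r) is false, so r -> Dia Dia Dia (not r and r) is true.
    At w2: Dia Dia Dia (not r and r) requires Dia Dia (not r and r) at some successor in {w6, w7}.
      At w6: Dia Dia (not r and r) is false.
      At w7: Dia Dia (not r and r) is false.
    So Dia Dia Dia (not r and r) is false at w2.
Satisfying worlds: {w0, w1, w2, w3, w4, w5}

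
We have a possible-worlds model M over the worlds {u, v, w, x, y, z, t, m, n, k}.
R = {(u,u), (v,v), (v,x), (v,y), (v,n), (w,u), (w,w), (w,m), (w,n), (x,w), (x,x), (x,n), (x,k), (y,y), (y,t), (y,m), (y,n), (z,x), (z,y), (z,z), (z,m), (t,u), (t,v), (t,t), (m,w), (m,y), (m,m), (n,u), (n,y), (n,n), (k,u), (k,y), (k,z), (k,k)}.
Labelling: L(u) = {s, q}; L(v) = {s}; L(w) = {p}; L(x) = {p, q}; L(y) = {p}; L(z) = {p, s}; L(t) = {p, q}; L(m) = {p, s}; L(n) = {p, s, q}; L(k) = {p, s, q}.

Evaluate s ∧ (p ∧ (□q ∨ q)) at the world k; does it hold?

Yes

At k: s is true, p ∧ (□q ∨ q) is true, so s ∧ (p ∧ (□q ∨ q)) is true.
  At k: p is true, □q ∨ q is true, so p ∧ (□q ∨ q) is true.
    At k: □q is false, q is true, so □q ∨ q is true.
      At k: □q requires q at every successor {u, y, z, k}.
        q fails at y, so □q is false at k.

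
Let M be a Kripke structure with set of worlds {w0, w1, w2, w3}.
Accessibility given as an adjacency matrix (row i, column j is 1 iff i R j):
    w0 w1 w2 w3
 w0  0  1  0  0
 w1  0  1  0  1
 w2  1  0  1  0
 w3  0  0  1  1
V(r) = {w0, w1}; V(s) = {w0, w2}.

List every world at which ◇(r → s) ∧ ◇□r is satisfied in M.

Recall that □ψ holds at a world iff ψ holds at every accessible world, and ◇ψ holds iff ψ holds at some accessible world.
Let φ = ◇(r → s) ∧ ◇□r. Evaluate φ at each world:
  w0 (successors {w1}): φ is false.
  w1 (successors {w1, w3}): φ is false.
  w2 (successors {w0, w2}): φ is true.
  w3 (successors {w2, w3}): φ is false.
For instance, at w2:
  At w2: ◇(r → s) is true, ◇□r is true, so ◇(r → s) ∧ ◇□r is true.
    At w2: ◇(r → s) requires r → s at some successor in {w0, w2}.
      r → s holds at w0, so ◇(r → s) is true at w2.
    At w2: ◇□r requires □r at some successor in {w0, w2}.
      □r holds at w0, so ◇□r is true at w2.
Satisfying worlds: {w2}

w2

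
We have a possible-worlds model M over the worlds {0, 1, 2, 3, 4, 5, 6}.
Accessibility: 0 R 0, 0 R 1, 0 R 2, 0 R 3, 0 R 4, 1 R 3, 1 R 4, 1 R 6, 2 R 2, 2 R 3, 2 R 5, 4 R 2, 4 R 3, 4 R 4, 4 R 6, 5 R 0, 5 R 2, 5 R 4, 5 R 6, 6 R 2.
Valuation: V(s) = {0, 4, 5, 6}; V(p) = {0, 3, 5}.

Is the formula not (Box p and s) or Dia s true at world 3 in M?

At 3: not (Box p and s) is true, Dia s is false, so not (Box p and s) or Dia s is true.
  At 3: Box p and s is false, so not (Box p and s) is true.
    At 3: Box p is true, s is false, so Box p and s is false.
      At 3: no accessible worlds, so Box p holds vacuously.
  At 3: no accessible worlds, so Dia s is false.

Yes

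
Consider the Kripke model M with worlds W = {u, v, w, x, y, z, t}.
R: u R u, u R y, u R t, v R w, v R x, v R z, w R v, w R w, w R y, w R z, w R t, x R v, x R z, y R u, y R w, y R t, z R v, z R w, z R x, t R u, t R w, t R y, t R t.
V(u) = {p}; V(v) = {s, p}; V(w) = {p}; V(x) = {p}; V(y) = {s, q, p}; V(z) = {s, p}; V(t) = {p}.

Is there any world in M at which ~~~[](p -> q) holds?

Let φ = ~~~[](p -> q). Evaluate φ at each world:
  u (successors {u, y, t}): φ is true.
  v (successors {w, x, z}): φ is true.
  w (successors {v, w, y, z, t}): φ is true.
  x (successors {v, z}): φ is true.
  y (successors {u, w, t}): φ is true.
  z (successors {v, w, x}): φ is true.
  t (successors {u, w, y, t}): φ is true.
Detail at u (witness):
  At u: ~~[](p -> q) is false, so ~~~[](p -> q) is true.
    At u: ~[](p -> q) is true, so ~~[](p -> q) is false.
      At u: [](p -> q) is false, so ~[](p -> q) is true.

Yes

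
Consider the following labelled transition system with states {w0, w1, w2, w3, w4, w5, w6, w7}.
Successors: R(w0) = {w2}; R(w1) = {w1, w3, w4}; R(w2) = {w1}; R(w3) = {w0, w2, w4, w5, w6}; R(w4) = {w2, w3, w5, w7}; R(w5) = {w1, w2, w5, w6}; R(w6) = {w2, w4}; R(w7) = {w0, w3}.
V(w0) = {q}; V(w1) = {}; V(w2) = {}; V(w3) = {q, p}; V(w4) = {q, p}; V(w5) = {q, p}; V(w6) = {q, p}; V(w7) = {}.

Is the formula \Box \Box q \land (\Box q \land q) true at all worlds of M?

No

Let φ = \Box \Box q \land (\Box q \land q). Evaluate φ at each world:
  w0 (successors {w2}): φ is false.
  w1 (successors {w1, w3, w4}): φ is false.
  w2 (successors {w1}): φ is false.
  w3 (successors {w0, w2, w4, w5, w6}): φ is false.
  w4 (successors {w2, w3, w5, w7}): φ is false.
  w5 (successors {w1, w2, w5, w6}): φ is false.
  w6 (successors {w2, w4}): φ is false.
  w7 (successors {w0, w3}): φ is false.
Detail at w0 (counterexample):
  At w0: \Box \Box q is false, \Box q \land q is false, so \Box \Box q \land (\Box q \land q) is false.
    At w0: \Box \Box q requires \Box q at every successor {w2}.
      \Box q fails at w2, so \Box \Box q is false at w0.
    At w0: \Box q is false, q is true, so \Box q \land q is false.
      At w0: \Box q requires q at every successor {w2}.
        q fails at w2, so \Box q is false at w0.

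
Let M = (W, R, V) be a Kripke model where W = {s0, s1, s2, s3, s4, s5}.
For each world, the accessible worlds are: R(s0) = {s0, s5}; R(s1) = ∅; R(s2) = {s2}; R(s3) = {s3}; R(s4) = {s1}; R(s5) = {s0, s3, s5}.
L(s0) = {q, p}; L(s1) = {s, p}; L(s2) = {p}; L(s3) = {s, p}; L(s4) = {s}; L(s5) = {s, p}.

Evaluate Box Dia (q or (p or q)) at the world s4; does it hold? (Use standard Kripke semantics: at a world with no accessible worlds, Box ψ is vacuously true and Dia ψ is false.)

Recall that Box ψ holds at a world iff ψ holds at every accessible world, and Dia ψ holds iff ψ holds at some accessible world.
At s4: Box Dia (q or (p or q)) requires Dia (q or (p or q)) at every successor {s1}.
  Dia (q or (p or q)) fails at s1, so Box Dia (q or (p or q)) is false at s4.
    At s1: no accessible worlds, so Dia (q or (p or q)) is false.

No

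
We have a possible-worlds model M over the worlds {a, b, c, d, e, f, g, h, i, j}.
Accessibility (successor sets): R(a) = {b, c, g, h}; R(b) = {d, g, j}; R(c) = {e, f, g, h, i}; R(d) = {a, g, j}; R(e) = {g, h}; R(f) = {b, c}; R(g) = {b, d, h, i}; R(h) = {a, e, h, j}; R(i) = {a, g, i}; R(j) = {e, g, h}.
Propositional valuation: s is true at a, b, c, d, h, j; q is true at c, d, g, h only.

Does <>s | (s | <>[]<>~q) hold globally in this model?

Let φ = <>s | (s | <>[]<>~q). Evaluate φ at each world:
  a (successors {b, c, g, h}): φ is true.
  b (successors {d, g, j}): φ is true.
  c (successors {e, f, g, h, i}): φ is true.
  d (successors {a, g, j}): φ is true.
  e (successors {g, h}): φ is true.
  f (successors {b, c}): φ is true.
  g (successors {b, d, h, i}): φ is true.
  h (successors {a, e, h, j}): φ is true.
  i (successors {a, g, i}): φ is true.
  j (successors {e, g, h}): φ is true.
For instance, at f:
  At f: <>s is true, s | <>[]<>~q is true, so <>s | (s | <>[]<>~q) is true.
    At f: <>s requires s at some successor in {b, c}.
      s holds at b, so <>s is true at f.
    At f: s is false, <>[]<>~q is true, so s | <>[]<>~q is true.
      At f: <>[]<>~q requires []<>~q at some successor in {b, c}.
        []<>~q holds at b, so <>[]<>~q is true at f.

Yes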